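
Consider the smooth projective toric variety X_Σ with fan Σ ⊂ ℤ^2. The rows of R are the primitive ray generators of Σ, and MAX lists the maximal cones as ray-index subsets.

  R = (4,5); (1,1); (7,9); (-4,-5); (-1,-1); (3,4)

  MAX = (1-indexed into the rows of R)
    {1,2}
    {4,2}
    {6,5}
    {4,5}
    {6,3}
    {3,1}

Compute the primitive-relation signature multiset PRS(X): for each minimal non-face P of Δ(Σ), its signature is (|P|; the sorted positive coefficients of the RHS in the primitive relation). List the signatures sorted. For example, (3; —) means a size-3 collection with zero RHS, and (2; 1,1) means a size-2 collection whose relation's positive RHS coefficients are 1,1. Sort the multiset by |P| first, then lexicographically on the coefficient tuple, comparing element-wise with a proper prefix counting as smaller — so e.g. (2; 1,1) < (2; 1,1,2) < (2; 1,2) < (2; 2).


Σ has 9 primitive collections:

  P = {1,4}:  v_{1} + v_{4} = 0 ; sig = (2; —)
  P = {2,5}:  v_{2} + v_{5} = 0 ; sig = (2; —)
  P = {1,5}:  v_{1} + v_{5} = v_{6} ; sig = (2; 1)
  P = {1,6}:  v_{1} + v_{6} = v_{3} ; sig = (2; 1)
  P = {2,6}:  v_{2} + v_{6} = v_{1} ; sig = (2; 1)
  P = {3,4}:  v_{3} + v_{4} = v_{6} ; sig = (2; 1)
  P = {4,6}:  v_{4} + v_{6} = v_{5} ; sig = (2; 1)
  P = {2,3}:  v_{2} + v_{3} = 2·v_{1} ; sig = (2; 2)
  P = {3,5}:  v_{3} + v_{5} = 2·v_{6} ; sig = (2; 2)

Signatures (|P|; sorted positive RHS coefficients), sorted:
{ (2; —) ×2,  (2; 1) ×5,  (2; 2) ×2 }


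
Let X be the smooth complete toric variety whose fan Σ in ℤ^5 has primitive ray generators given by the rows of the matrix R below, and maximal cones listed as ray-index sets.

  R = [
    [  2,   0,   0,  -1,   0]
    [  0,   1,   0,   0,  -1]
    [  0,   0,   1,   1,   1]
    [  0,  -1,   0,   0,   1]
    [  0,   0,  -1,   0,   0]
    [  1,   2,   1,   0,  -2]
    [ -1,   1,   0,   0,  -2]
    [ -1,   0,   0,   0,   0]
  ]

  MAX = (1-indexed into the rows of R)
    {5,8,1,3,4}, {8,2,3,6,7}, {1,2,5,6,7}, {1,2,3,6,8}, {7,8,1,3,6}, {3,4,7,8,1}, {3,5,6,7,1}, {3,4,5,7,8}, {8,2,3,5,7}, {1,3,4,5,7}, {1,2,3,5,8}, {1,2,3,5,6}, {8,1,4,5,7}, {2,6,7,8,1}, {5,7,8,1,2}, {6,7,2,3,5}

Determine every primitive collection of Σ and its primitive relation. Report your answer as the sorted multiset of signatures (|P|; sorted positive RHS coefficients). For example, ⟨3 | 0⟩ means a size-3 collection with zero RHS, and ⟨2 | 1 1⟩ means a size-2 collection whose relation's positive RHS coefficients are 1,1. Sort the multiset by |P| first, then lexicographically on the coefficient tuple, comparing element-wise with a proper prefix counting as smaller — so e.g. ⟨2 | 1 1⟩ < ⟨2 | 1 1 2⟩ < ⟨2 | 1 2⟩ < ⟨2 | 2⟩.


Δ(Σ) — 8 vertices, 5 min non-faces:

  P = {2,4}:  v_{2} + v_{4} = 0  →  sig = ⟨2 | 0⟩
  P = {4,6}:  v_{4} + v_{6} = v_{1} + v_{3} + v_{7}  →  sig = ⟨2 | 1 1 1⟩
  P = {5,6,8}:  v_{5} + v_{6} + v_{8} = 2·v_{2}  →  sig = ⟨3 | 2⟩
  P = {1,2,3,7}:  v_{1} + v_{2} + v_{3} + v_{7} = v_{6}  →  sig = ⟨4 | 1⟩
  P = {1,3,5,7,8}:  v_{1} + v_{3} + v_{5} + v_{7} + v_{8} = v_{2}  →  sig = ⟨5 | 1⟩

so the primitive-relation signature multiset is
    ⟨2 | 0⟩
    ⟨2 | 1 1 1⟩
    ⟨3 | 2⟩
    ⟨4 | 1⟩
    ⟨5 | 1⟩


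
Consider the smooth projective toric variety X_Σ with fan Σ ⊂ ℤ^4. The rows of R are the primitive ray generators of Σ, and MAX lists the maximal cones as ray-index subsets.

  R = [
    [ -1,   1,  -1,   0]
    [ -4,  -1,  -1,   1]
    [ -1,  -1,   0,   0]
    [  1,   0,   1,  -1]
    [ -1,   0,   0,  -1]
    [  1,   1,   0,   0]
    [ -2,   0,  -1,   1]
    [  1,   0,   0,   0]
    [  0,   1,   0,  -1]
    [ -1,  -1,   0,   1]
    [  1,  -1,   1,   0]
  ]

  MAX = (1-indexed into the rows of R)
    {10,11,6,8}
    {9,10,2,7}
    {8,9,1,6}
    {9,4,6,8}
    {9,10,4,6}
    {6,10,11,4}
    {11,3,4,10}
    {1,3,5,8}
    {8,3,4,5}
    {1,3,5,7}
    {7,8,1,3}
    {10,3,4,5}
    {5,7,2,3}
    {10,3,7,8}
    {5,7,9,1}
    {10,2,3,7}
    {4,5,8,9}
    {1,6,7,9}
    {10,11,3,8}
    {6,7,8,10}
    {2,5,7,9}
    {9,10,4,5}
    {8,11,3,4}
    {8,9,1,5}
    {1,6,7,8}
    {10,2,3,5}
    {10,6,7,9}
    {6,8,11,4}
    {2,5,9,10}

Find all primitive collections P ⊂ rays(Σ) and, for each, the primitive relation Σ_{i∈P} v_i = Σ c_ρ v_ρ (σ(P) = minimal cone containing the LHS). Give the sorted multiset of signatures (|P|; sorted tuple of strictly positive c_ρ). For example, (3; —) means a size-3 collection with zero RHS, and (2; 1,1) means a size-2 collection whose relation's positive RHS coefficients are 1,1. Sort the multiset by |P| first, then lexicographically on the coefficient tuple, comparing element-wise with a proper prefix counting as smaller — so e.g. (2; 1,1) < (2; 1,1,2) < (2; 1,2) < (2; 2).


Primitive collections (21):

  {1,11}:  v_{1} + v_{11} = 0  ⇒ sig = (2; —)
  {3,6}:  v_{3} + v_{6} = 0  ⇒ sig = (2; —)
  {1,4}:  v_{1} + v_{4} = v_{9}  ⇒ sig = (2; 1)
  {1,10}:  v_{1} + v_{10} = v_{7}  ⇒ sig = (2; 1)
  {3,9}:  v_{3} + v_{9} = v_{5}  ⇒ sig = (2; 1)
  {5,6}:  v_{5} + v_{6} = v_{9}  ⇒ sig = (2; 1)
  {7,11}:  v_{7} + v_{11} = v_{10}  ⇒ sig = (2; 1)
  {9,11}:  v_{9} + v_{11} = v_{4}  ⇒ sig = (2; 1)
  {2,8}:  v_{2} + v_{8} = v_{3} + v_{7}  ⇒ sig = (2; 1,1)
  {4,7}:  v_{4} + v_{7} = v_{9} + v_{10}  ⇒ sig = (2; 1,1)
  {5,11}:  v_{5} + v_{11} = v_{3} + v_{4}  ⇒ sig = (2; 1,1)
  {2,6}:  v_{2} + v_{6} = v_{7} + v_{9} + v_{10}  ⇒ sig = (2; 1,1,1)
  {2,4}:  v_{2} + v_{4} = v_{5} + v_{9} + 2·v_{10}  ⇒ sig = (2; 1,1,2)
  {1,2}:  v_{1} + v_{2} = v_{5} + 2·v_{7}  ⇒ sig = (2; 1,2)
  {2,11}:  v_{2} + v_{11} = v_{5} + 2·v_{10}  ⇒ sig = (2; 1,2)
  {8,9,10}:  v_{8} + v_{9} + v_{10} = 0  ⇒ sig = (3; —)
  {4,8,10}:  v_{4} + v_{8} + v_{10} = v_{11}  ⇒ sig = (3; 1)
  {5,7,10}:  v_{5} + v_{7} + v_{10} = v_{2}  ⇒ sig = (3; 1)
  {5,8,10}:  v_{5} + v_{8} + v_{10} = v_{3}  ⇒ sig = (3; 1)
  {7,8,9}:  v_{7} + v_{8} + v_{9} = v_{1}  ⇒ sig = (3; 1)
  {5,7,8}:  v_{5} + v_{7} + v_{8} = v_{1} + v_{3}  ⇒ sig = (3; 1,1)

Hence PRS(X_Σ) =
{ (2; —) ×2,  (2; 1) ×6,  (2; 1,1) ×3,  (2; 1,1,1),  (2; 1,1,2),  (2; 1,2) ×2,  (3; —),  (3; 1) ×4,  (3; 1,1) }


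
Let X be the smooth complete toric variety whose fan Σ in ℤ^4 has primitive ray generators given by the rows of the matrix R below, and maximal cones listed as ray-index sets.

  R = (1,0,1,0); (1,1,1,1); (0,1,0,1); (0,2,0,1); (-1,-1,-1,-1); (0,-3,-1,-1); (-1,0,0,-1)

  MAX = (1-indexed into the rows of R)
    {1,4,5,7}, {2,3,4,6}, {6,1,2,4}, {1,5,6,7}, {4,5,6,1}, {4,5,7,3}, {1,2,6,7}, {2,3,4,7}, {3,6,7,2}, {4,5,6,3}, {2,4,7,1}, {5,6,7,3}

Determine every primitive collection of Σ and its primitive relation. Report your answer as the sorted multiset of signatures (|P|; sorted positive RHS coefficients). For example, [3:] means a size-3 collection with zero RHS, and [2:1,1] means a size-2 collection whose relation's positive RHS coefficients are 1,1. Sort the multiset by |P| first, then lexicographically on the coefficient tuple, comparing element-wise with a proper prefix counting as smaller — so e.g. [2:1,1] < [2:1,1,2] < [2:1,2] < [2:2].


Primitive collections (3):

  P = {2,5}:  v_{2} + v_{5} = 0  →  sig = [2:]
  P = {1,3}:  v_{1} + v_{3} = v_{2}  →  sig = [2:1]
  P = {4,6,7}:  v_{4} + v_{6} + v_{7} = v_{5}  →  sig = [3:1]

Hence PRS(X_Σ) =
[[2:], [2:1], [3:1]]


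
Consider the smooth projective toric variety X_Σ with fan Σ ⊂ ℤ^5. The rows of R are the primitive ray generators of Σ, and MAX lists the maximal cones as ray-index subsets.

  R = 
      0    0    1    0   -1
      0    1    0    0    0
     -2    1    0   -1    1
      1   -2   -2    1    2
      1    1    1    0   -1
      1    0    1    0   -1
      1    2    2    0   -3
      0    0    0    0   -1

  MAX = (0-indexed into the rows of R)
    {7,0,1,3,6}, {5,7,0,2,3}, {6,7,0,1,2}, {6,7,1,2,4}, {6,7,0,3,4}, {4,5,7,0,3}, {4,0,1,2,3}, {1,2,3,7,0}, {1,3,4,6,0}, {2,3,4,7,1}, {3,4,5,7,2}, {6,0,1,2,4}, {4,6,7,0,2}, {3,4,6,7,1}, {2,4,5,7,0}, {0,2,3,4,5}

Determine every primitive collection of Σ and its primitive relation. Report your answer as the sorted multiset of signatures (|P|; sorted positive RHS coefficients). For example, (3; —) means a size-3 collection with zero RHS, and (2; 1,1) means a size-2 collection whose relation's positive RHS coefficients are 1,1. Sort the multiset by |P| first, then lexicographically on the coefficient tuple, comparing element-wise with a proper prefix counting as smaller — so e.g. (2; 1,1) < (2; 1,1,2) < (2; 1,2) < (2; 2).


Primitive collections (5):

  • {1,5}:  v_{1} + v_{5} = v_{4}  so sig = (2; 1)
  • {5,6}:  v_{5} + v_{6} = v_{0} + 2·v_{4} + v_{7}  so sig = (2; 1,1,2)
  • {2,3,6}:  v_{2} + v_{3} + v_{6} = v_{1}  so sig = (3; 1)
  • {0,1,4,7}:  v_{0} + v_{1} + v_{4} + v_{7} = v_{6}  so sig = (4; 1)
  • {0,2,3,4,7}:  v_{0} + v_{2} + v_{3} + v_{4} + v_{7} = 0  so sig = (5; —)

so the primitive-relation signature multiset is
    (2; 1)
    (2; 1,1,2)
    (3; 1)
    (4; 1)
    (5; —)


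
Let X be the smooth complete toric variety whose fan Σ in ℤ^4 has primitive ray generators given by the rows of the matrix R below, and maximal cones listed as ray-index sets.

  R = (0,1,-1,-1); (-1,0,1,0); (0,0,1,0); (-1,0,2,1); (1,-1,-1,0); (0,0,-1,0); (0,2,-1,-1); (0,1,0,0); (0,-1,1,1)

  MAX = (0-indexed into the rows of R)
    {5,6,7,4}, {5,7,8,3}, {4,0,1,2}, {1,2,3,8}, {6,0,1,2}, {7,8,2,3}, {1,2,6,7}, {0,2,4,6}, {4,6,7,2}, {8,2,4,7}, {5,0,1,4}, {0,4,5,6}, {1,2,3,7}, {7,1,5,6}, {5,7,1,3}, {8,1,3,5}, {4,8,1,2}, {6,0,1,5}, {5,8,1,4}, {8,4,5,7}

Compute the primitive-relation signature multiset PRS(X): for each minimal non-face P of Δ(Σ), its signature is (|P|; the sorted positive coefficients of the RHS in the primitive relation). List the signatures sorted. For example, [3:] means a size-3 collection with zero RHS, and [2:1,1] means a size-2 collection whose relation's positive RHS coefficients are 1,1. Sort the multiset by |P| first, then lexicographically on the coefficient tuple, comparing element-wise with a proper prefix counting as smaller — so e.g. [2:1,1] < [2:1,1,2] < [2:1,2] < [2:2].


Primitive collections (10):

  P = {0,8}:  v_{0} + v_{8} = 0  so sig = [2:]
  P = {2,5}:  v_{2} + v_{5} = 0  so sig = [2:]
  P = {0,7}:  v_{0} + v_{7} = v_{6}  so sig = [2:1]
  P = {3,4}:  v_{3} + v_{4} = v_{8}  so sig = [2:1]
  P = {6,8}:  v_{6} + v_{8} = v_{7}  so sig = [2:1]
  P = {0,3}:  v_{0} + v_{3} = v_{1} + v_{7}  so sig = [2:1,1]
  P = {3,6}:  v_{3} + v_{6} = v_{1} + 2·v_{7}  so sig = [2:1,2]
  P = {1,4,7}:  v_{1} + v_{4} + v_{7} = 0  so sig = [3:]
  P = {1,4,6}:  v_{1} + v_{4} + v_{6} = v_{0}  so sig = [3:1]
  P = {1,7,8}:  v_{1} + v_{7} + v_{8} = v_{3}  so sig = [3:1]

Hence PRS(X_Σ) =
[[2:], [2:], [2:1], [2:1], [2:1], [2:1,1], [2:1,2], [3:], [3:1], [3:1]]


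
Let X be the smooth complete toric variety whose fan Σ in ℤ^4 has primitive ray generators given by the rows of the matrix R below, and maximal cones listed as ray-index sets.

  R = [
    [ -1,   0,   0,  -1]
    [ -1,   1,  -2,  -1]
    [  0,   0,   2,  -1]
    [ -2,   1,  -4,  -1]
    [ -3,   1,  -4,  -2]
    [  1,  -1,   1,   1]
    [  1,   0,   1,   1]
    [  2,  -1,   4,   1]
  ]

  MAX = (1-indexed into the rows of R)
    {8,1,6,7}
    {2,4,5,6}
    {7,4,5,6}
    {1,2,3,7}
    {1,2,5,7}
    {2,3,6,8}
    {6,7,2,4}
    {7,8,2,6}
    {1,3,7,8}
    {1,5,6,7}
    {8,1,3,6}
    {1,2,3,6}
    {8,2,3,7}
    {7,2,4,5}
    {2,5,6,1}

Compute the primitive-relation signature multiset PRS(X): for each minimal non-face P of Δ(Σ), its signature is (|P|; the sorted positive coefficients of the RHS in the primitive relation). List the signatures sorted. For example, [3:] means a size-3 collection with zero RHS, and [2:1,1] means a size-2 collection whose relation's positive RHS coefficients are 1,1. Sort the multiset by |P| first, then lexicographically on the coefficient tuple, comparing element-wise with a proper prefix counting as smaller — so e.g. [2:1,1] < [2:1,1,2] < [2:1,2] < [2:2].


Σ has 9 primitive collections:

  P = {4,8}:  v_{4} + v_{8} = 0  →  sig = [2:]
  P = {1,4}:  v_{1} + v_{4} = v_{5}  →  sig = [2:1]
  P = {5,8}:  v_{5} + v_{8} = v_{1}  →  sig = [2:1]
  P = {3,4}:  v_{3} + v_{4} = v_{1} + v_{2}  →  sig = [2:1,1]
  P = {3,5}:  v_{3} + v_{5} = 2·v_{1} + v_{2}  →  sig = [2:1,2]
  P = {1,2,8}:  v_{1} + v_{2} + v_{8} = v_{3}  →  sig = [3:1]
  P = {3,6,7}:  v_{3} + v_{6} + v_{7} = v_{8}  →  sig = [3:1]
  P = {1,2,6,7}:  v_{1} + v_{2} + v_{6} + v_{7} = 0  →  sig = [4:]
  P = {2,5,6,7}:  v_{2} + v_{5} + v_{6} + v_{7} = v_{4}  →  sig = [4:1]

so the primitive-relation signature multiset is
    [2:]
    [2:1]
    [2:1]
    [2:1,1]
    [2:1,2]
    [3:1]
    [3:1]
    [4:]
    [4:1]


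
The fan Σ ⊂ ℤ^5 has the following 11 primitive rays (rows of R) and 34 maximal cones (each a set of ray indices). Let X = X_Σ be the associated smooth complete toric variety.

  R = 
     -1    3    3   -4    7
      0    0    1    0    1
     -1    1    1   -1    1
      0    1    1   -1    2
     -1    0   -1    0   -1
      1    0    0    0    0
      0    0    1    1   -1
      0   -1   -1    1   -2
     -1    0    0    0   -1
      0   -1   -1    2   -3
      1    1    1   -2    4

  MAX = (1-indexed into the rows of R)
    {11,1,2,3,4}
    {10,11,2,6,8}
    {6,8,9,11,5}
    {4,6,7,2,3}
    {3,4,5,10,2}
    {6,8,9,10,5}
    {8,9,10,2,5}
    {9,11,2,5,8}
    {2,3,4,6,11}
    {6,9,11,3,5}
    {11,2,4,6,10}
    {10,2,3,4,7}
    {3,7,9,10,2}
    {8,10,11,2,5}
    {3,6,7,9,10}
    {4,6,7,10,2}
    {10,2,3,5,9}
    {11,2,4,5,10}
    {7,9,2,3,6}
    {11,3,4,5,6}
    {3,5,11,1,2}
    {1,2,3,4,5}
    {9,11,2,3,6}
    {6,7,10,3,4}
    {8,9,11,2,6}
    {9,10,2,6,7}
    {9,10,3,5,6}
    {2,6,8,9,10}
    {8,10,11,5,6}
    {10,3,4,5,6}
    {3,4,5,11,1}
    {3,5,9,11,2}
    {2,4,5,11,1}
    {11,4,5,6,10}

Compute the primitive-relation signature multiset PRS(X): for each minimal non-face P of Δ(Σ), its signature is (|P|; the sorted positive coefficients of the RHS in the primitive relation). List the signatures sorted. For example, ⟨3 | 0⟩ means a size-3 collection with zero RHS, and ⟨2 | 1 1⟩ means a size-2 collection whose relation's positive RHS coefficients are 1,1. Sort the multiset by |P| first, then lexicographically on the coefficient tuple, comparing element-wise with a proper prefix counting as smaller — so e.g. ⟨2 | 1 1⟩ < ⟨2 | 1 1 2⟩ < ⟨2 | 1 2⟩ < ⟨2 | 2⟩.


|primitive collections| = 16. Relations:

  P = {4,8}:  v_{4} + v_{8} = 0  ⇒ sig = ⟨2 | 0⟩
  P = {3,8}:  v_{3} + v_{8} = v_{9}  ⇒ sig = ⟨2 | 1⟩
  P = {4,9}:  v_{4} + v_{9} = v_{3}  ⇒ sig = ⟨2 | 1⟩
  P = {5,7}:  v_{5} + v_{7} = v_{3} + v_{10}  ⇒ sig = ⟨2 | 1 1⟩
  P = {1,6}:  v_{1} + v_{6} = v_{3} + v_{4} + v_{11}  ⇒ sig = ⟨2 | 1 1 1⟩
  P = {7,11}:  v_{7} + v_{11} = v_{2} + v_{4} + v_{6}  ⇒ sig = ⟨2 | 1 1 1⟩
  P = {1,8}:  v_{1} + v_{8} = v_{2} + v_{3} + v_{5} + v_{11}  ⇒ sig = ⟨2 | 1 1 1 1⟩
  P = {7,8}:  v_{7} + v_{8} = v_{2} + v_{6} + v_{9} + v_{10}  ⇒ sig = ⟨2 | 1 1 1 1⟩
  P = {1,9}:  v_{1} + v_{9} = v_{2} + 2·v_{3} + v_{5} + v_{11}  ⇒ sig = ⟨2 | 1 1 1 2⟩
  P = {1,7}:  v_{1} + v_{7} = v_{2} + v_{3} + 2·v_{4}  ⇒ sig = ⟨2 | 1 1 2⟩
  P = {1,10}:  v_{1} + v_{10} = v_{2} + 2·v_{4} + v_{5}  ⇒ sig = ⟨2 | 1 1 2⟩
  P = {2,5,6}:  v_{2} + v_{5} + v_{6} = 0  ⇒ sig = ⟨3 | 0⟩
  P = {9,10,11}:  v_{9} + v_{10} + v_{11} = 0  ⇒ sig = ⟨3 | 0⟩
  P = {3,10,11}:  v_{3} + v_{10} + v_{11} = v_{4}  ⇒ sig = ⟨3 | 1⟩
  P = {2,3,6,10}:  v_{2} + v_{3} + v_{6} + v_{10} = v_{7}  ⇒ sig = ⟨4 | 1⟩
  P = {2,3,4,5,11}:  v_{2} + v_{3} + v_{4} + v_{5} + v_{11} = v_{1}  ⇒ sig = ⟨5 | 1⟩

so the primitive-relation signature multiset is
    ⟨2 | 0⟩
    ⟨2 | 1⟩
    ⟨2 | 1⟩
    ⟨2 | 1 1⟩
    ⟨2 | 1 1 1⟩
    ⟨2 | 1 1 1⟩
    ⟨2 | 1 1 1 1⟩
    ⟨2 | 1 1 1 1⟩
    ⟨2 | 1 1 1 2⟩
    ⟨2 | 1 1 2⟩
    ⟨2 | 1 1 2⟩
    ⟨3 | 0⟩
    ⟨3 | 0⟩
    ⟨3 | 1⟩
    ⟨4 | 1⟩
    ⟨5 | 1⟩


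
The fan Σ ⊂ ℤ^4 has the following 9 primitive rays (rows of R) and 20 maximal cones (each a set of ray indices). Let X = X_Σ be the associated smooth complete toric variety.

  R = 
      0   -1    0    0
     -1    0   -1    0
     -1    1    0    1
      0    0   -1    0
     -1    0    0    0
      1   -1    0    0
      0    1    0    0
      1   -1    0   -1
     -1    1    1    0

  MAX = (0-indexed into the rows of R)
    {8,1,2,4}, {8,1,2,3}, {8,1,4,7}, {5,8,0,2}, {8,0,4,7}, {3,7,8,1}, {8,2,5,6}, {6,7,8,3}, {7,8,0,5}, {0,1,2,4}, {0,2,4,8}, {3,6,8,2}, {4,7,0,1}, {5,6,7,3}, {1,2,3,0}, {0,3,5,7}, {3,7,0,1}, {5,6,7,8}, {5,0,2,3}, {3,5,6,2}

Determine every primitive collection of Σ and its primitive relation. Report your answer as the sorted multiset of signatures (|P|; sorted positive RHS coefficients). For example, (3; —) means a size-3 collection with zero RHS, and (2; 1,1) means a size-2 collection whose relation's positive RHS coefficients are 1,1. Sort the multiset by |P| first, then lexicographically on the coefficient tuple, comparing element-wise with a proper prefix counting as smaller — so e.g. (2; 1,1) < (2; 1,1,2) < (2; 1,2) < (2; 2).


10 minimal non-faces of Δ(Σ) (on 9 rays):

  P={0,6}:  v_{0} + v_{6} = 0  so sig = (2; —)
  P={2,7}:  v_{2} + v_{7} = 0  so sig = (2; —)
  P={3,4}:  v_{3} + v_{4} = v_{1}  so sig = (2; 1)
  P={4,5}:  v_{4} + v_{5} = v_{0}  so sig = (2; 1)
  P={1,5}:  v_{1} + v_{5} = v_{0} + v_{3}  so sig = (2; 1,1)
  P={4,6}:  v_{4} + v_{6} = v_{3} + v_{8}  so sig = (2; 1,1)
  P={1,6}:  v_{1} + v_{6} = 2·v_{3} + v_{8}  so sig = (2; 1,2)
  P={3,5,8}:  v_{3} + v_{5} + v_{8} = 0  so sig = (3; —)
  P={0,3,8}:  v_{0} + v_{3} + v_{8} = v_{4}  so sig = (3; 1)
  P={0,1,8}:  v_{0} + v_{1} + v_{8} = 2·v_{4}  so sig = (3; 2)

Signatures (|P|; sorted positive RHS coefficients), sorted:
{ (2; —) ×2,  (2; 1) ×2,  (2; 1,1) ×2,  (2; 1,2),  (3; —),  (3; 1),  (3; 2) }


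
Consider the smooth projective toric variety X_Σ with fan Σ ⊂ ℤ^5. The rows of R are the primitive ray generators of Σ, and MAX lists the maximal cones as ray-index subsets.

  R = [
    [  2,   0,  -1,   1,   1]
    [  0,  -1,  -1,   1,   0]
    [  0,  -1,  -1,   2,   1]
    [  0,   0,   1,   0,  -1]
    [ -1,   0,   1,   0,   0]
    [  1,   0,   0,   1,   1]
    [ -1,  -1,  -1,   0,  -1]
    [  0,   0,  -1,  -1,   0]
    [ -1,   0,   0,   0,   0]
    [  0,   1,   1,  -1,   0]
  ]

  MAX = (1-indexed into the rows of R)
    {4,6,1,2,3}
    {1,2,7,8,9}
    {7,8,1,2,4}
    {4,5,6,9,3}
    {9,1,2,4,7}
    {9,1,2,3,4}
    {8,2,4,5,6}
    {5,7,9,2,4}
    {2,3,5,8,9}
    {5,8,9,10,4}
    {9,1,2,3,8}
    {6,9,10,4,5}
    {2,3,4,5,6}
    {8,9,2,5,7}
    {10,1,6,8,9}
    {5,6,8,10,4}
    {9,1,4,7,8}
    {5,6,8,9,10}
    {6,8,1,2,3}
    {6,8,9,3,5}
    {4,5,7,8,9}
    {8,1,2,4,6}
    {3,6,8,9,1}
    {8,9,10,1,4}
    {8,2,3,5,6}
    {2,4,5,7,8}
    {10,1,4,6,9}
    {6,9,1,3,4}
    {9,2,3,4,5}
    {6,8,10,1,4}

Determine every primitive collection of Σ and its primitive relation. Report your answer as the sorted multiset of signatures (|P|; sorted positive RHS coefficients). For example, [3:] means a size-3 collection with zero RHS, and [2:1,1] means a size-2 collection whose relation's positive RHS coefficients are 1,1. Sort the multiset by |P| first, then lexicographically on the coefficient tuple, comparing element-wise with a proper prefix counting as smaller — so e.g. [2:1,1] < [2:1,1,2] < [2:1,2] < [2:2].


Primitive collections (10):

  • {2,10}:  v_{2} + v_{10} = 0 ; sig = [2:]
  • {1,5}:  v_{1} + v_{5} = v_{6} ; sig = [2:1]
  • {6,7}:  v_{6} + v_{7} = v_{2} ; sig = [2:1]
  • {3,10}:  v_{3} + v_{10} = v_{6} + v_{9} ; sig = [2:1,1]
  • {7,10}:  v_{7} + v_{10} = v_{4} + v_{8} + v_{9} ; sig = [2:1,1,1]
  • {3,7}:  v_{3} + v_{7} = 2·v_{2} + v_{9} ; sig = [2:1,2]
  • {2,6,9}:  v_{2} + v_{6} + v_{9} = v_{3} ; sig = [3:1]
  • {3,4,8}:  v_{3} + v_{4} + v_{8} = v_{2} ; sig = [3:1]
  • {4,6,8,9}:  v_{4} + v_{6} + v_{8} + v_{9} = 0 ; sig = [4:]
  • {2,4,8,9}:  v_{2} + v_{4} + v_{8} + v_{9} = v_{7} ; sig = [4:1]

Hence PRS(X_Σ) =
    [2:]
    [2:1]
    [2:1]
    [2:1,1]
    [2:1,1,1]
    [2:1,2]
    [3:1]
    [3:1]
    [4:]
    [4:1]


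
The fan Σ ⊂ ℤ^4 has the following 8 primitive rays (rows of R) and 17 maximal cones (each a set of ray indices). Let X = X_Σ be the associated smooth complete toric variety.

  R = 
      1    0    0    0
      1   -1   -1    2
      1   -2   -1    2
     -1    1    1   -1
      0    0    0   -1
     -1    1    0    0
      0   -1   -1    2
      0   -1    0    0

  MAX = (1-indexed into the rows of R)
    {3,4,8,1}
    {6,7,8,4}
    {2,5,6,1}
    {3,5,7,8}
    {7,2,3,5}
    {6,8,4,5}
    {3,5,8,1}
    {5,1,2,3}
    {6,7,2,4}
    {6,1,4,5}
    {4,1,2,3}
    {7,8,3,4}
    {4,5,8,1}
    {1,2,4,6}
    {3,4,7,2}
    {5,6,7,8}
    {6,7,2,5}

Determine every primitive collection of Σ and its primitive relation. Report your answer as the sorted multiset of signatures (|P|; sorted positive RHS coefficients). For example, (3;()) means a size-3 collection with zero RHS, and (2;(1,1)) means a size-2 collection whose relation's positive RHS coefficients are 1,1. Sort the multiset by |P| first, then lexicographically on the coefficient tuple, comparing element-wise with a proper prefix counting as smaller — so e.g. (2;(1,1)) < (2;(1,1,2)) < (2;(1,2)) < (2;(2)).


7 collections generate NE(X_Σ); each relation:

  P={1,7}:  v_{1} + v_{7} = v_{2}  so sig = (2;(1))
  P={2,8}:  v_{2} + v_{8} = v_{3}  so sig = (2;(1))
  P={3,6}:  v_{3} + v_{6} = v_{7}  so sig = (2;(1))
  P={1,6,8}:  v_{1} + v_{6} + v_{8} = 0  so sig = (3;())
  P={2,4,5}:  v_{2} + v_{4} + v_{5} = 0  so sig = (3;())
  P={3,4,5}:  v_{3} + v_{4} + v_{5} = v_{8}  so sig = (3;(1))
  P={4,5,7}:  v_{4} + v_{5} + v_{7} = v_{6} + v_{8}  so sig = (3;(1,1))

Signatures (|P|; sorted positive RHS coefficients), sorted:
{ (2;(1)) ×3,  (3;()) ×2,  (3;(1)),  (3;(1,1)) }


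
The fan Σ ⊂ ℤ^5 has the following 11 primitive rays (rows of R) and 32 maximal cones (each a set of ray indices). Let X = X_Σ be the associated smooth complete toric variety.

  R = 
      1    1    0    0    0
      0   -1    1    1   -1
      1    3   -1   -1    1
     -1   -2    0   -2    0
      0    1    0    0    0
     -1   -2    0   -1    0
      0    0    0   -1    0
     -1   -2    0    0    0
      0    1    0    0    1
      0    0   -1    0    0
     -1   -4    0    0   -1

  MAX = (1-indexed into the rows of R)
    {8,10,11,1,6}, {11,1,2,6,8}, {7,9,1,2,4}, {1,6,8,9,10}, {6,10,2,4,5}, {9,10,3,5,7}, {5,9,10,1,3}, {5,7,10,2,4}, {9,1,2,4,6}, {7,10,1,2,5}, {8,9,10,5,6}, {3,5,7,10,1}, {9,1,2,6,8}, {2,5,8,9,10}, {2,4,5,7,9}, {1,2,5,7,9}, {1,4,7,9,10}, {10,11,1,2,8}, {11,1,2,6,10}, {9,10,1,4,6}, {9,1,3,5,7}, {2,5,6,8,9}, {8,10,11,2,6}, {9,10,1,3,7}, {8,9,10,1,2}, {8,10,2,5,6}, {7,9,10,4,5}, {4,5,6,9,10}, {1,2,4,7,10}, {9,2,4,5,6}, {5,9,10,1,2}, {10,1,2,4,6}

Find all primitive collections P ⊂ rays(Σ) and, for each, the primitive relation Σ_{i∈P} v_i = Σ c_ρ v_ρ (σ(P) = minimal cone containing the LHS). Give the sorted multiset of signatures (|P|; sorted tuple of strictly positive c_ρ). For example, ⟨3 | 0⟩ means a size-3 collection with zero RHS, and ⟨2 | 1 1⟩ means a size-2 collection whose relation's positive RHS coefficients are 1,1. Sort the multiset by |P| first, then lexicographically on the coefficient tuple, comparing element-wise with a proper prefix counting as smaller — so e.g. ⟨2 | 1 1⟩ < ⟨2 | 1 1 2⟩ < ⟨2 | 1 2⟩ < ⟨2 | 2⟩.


Σ has 20 primitive collections:

  P={6,7}:  v_{6} + v_{7} = v_{4} ; sig = ⟨2 | 1⟩
  P={7,8}:  v_{7} + v_{8} = v_{6} ; sig = ⟨2 | 1⟩
  P={2,3}:  v_{2} + v_{3} = v_{1} + v_{5} ; sig = ⟨2 | 1 1⟩
  P={3,8}:  v_{3} + v_{8} = v_{7} + v_{9} + v_{10} ; sig = ⟨2 | 1 1 1⟩
  P={3,11}:  v_{3} + v_{11} = v_{1} + v_{6} + v_{10} ; sig = ⟨2 | 1 1 1⟩
  P={5,11}:  v_{5} + v_{11} = v_{2} + v_{6} + v_{10} ; sig = ⟨2 | 1 1 1⟩
  P={7,11}:  v_{7} + v_{11} = v_{1} + v_{2} + 2·v_{6} + v_{10} ; sig = ⟨2 | 1 1 1 2⟩
  P={4,11}:  v_{4} + v_{11} = v_{1} + v_{2} + 3·v_{6} + v_{10} ; sig = ⟨2 | 1 1 1 3⟩
  P={3,6}:  v_{3} + v_{6} = 2·v_{7} + v_{9} + v_{10} ; sig = ⟨2 | 1 1 2⟩
  P={3,4}:  v_{3} + v_{4} = 3·v_{7} + v_{9} + v_{10} ; sig = ⟨2 | 1 1 3⟩
  P={9,11}:  v_{9} + v_{11} = v_{1} + 2·v_{8} ; sig = ⟨2 | 1 2⟩
  P={4,8}:  v_{4} + v_{8} = 2·v_{6} ; sig = ⟨2 | 2⟩
  P={1,5,8}:  v_{1} + v_{5} + v_{8} = 0 ; sig = ⟨3 | 0⟩
  P={1,5,6}:  v_{1} + v_{5} + v_{6} = v_{7} ; sig = ⟨3 | 1⟩
  P={1,4,5}:  v_{1} + v_{4} + v_{5} = 2·v_{7} ; sig = ⟨3 | 2⟩
  P={2,7,9,10}:  v_{2} + v_{7} + v_{9} + v_{10} = 0 ; sig = ⟨4 | 0⟩
  P={2,4,9,10}:  v_{2} + v_{4} + v_{9} + v_{10} = v_{6} ; sig = ⟨4 | 1⟩
  P={2,6,9,10}:  v_{2} + v_{6} + v_{9} + v_{10} = v_{8} ; sig = ⟨4 | 1⟩
  P={1,2,6,8,10}:  v_{1} + v_{2} + v_{6} + v_{8} + v_{10} = v_{11} ; sig = ⟨5 | 1⟩
  P={1,5,7,9,10}:  v_{1} + v_{5} + v_{7} + v_{9} + v_{10} = v_{3} ; sig = ⟨5 | 1⟩

Hence PRS(X_Σ) =
    ⟨2 | 1⟩
    ⟨2 | 1⟩
    ⟨2 | 1 1⟩
    ⟨2 | 1 1 1⟩
    ⟨2 | 1 1 1⟩
    ⟨2 | 1 1 1⟩
    ⟨2 | 1 1 1 2⟩
    ⟨2 | 1 1 1 3⟩
    ⟨2 | 1 1 2⟩
    ⟨2 | 1 1 3⟩
    ⟨2 | 1 2⟩
    ⟨2 | 2⟩
    ⟨3 | 0⟩
    ⟨3 | 1⟩
    ⟨3 | 2⟩
    ⟨4 | 0⟩
    ⟨4 | 1⟩
    ⟨4 | 1⟩
    ⟨5 | 1⟩
    ⟨5 | 1⟩


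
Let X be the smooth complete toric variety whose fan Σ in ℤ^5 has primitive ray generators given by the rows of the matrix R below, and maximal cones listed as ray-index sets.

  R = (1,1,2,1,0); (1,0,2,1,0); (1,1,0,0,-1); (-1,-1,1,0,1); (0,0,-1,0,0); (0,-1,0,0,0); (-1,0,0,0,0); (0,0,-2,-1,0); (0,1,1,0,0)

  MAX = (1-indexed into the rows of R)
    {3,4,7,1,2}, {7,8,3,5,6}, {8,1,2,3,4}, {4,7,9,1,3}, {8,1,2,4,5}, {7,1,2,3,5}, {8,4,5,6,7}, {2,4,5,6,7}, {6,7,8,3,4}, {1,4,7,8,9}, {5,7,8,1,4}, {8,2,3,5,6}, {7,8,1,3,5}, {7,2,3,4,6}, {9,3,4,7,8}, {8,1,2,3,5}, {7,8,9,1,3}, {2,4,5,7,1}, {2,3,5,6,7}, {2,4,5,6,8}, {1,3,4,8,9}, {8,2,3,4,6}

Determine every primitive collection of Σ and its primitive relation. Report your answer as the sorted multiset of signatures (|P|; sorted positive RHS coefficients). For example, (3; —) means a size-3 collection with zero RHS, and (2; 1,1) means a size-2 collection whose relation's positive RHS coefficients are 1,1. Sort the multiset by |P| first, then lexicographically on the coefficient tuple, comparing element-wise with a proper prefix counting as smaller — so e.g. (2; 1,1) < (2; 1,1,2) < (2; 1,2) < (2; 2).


The 7 primitive collections of Σ (r=9, n=5):

  P = {1,6}:  v_{1} + v_{6} = v_{2}  →  sig = (2; 1)
  P = {6,9}:  v_{6} + v_{9} = v_{3} + v_{4}  →  sig = (2; 1,1)
  P = {2,9}:  v_{2} + v_{9} = v_{1} + v_{3} + v_{4}  →  sig = (2; 1,1,1)
  P = {5,9}:  v_{5} + v_{9} = v_{1} + v_{7} + v_{8}  →  sig = (2; 1,1,1)
  P = {2,7,8}:  v_{2} + v_{7} + v_{8} = 0  →  sig = (3; —)
  P = {3,4,5}:  v_{3} + v_{4} + v_{5} = 0  →  sig = (3; —)
  P = {1,3,4,7,8}:  v_{1} + v_{3} + v_{4} + v_{7} + v_{8} = v_{9}  →  sig = (5; 1)

Sorted signature multiset PRS(X):
    |P|=2: 4 collections, coeffs (1), (1,1), (1,1,1), (1,1,1)
    |P|=3: 2 collections, coeffs (), ()
    |P|=5: 1 collection, coeffs (1)


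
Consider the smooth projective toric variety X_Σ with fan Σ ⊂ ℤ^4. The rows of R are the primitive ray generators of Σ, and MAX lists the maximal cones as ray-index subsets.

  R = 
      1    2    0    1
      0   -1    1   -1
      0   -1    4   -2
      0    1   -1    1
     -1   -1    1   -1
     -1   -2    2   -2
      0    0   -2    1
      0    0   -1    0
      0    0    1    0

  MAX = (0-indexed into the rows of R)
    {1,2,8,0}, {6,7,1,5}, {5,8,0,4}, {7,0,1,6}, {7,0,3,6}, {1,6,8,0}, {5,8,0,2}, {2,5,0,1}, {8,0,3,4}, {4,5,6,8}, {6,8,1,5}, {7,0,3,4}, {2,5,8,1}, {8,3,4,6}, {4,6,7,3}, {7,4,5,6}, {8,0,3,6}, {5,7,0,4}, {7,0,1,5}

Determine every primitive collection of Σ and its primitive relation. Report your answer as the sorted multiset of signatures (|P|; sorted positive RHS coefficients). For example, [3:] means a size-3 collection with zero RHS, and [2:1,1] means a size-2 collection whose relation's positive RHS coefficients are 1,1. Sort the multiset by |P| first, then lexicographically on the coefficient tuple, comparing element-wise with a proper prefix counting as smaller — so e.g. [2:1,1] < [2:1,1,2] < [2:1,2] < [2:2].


Δ(Σ) — 9 vertices, 11 min non-faces:

  P={1,3}:  v_{1} + v_{3} = 0  ⇒ sig = [2:]
  P={7,8}:  v_{7} + v_{8} = 0  ⇒ sig = [2:]
  P={1,4}:  v_{1} + v_{4} = v_{5}  ⇒ sig = [2:1]
  P={3,5}:  v_{3} + v_{5} = v_{4}  ⇒ sig = [2:1]
  P={2,6}:  v_{2} + v_{6} = v_{1} + v_{8}  ⇒ sig = [2:1,1]
  P={2,3}:  v_{2} + v_{3} = v_{0} + v_{5} + v_{8}  ⇒ sig = [2:1,1,1]
  P={2,7}:  v_{2} + v_{7} = v_{0} + v_{1} + v_{5}  ⇒ sig = [2:1,1,1]
  P={2,4}:  v_{2} + v_{4} = v_{0} + 2·v_{5} + v_{8}  ⇒ sig = [2:1,1,2]
  P={0,5,6}:  v_{0} + v_{5} + v_{6} = 0  ⇒ sig = [3:]
  P={0,4,6}:  v_{0} + v_{4} + v_{6} = v_{3}  ⇒ sig = [3:1]
  P={0,1,5,8}:  v_{0} + v_{1} + v_{5} + v_{8} = v_{2}  ⇒ sig = [4:1]

Signatures (|P|; sorted positive RHS coefficients), sorted:
    |P|=2: 8 collections, coeffs (), (), (1), (1), (1,1), (1,1,1), (1,1,1), (1,1,2)
    |P|=3: 2 collections, coeffs (), (1)
    |P|=4: 1 collection, coeffs (1)


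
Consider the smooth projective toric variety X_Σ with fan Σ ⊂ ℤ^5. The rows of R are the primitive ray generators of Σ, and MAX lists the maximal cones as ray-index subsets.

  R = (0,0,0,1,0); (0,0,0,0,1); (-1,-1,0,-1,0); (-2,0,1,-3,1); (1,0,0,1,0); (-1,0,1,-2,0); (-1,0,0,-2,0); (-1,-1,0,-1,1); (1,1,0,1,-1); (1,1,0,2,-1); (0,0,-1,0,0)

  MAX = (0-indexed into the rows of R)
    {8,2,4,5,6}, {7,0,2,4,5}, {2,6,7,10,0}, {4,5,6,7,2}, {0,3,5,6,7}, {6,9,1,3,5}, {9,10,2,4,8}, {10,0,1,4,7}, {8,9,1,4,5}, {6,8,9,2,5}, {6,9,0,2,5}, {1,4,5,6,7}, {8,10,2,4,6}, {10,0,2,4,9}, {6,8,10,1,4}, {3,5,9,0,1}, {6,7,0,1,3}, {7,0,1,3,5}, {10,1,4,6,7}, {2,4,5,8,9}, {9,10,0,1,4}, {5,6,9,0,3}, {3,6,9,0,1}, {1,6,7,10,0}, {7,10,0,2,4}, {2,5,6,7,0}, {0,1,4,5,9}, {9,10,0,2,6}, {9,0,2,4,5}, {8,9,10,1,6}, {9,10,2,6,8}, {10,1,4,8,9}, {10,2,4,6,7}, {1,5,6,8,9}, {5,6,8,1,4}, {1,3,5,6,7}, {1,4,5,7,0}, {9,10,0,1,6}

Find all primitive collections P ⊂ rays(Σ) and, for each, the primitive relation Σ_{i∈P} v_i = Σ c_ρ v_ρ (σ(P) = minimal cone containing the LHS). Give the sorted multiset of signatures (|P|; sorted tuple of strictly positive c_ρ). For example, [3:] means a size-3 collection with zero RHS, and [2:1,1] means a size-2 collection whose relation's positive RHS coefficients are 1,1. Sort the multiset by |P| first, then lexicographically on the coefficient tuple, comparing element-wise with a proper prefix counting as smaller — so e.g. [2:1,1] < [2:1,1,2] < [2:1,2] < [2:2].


Minimal non-faces — 12 found among 11 rays, 38 max cones:

  • {7,8}:  v_{7} + v_{8} = 0  ⇒ sig = [2:]
  • {0,8}:  v_{0} + v_{8} = v_{9}  ⇒ sig = [2:1]
  • {1,2}:  v_{1} + v_{2} = v_{7}  ⇒ sig = [2:1]
  • {5,10}:  v_{5} + v_{10} = v_{6}  ⇒ sig = [2:1]
  • {7,9}:  v_{7} + v_{9} = v_{0}  ⇒ sig = [2:1]
  • {3,4}:  v_{3} + v_{4} = v_{1} + v_{5}  ⇒ sig = [2:1,1]
  • {2,3}:  v_{2} + v_{3} = v_{0} + v_{5} + v_{6} + v_{7}  ⇒ sig = [2:1,1,1,1]
  • {3,8}:  v_{3} + v_{8} = v_{1} + v_{5} + v_{6} + v_{9}  ⇒ sig = [2:1,1,1,1]
  • {3,10}:  v_{3} + v_{10} = v_{0} + v_{1} + 2·v_{6}  ⇒ sig = [2:1,1,2]
  • {0,4,6}:  v_{0} + v_{4} + v_{6} = 0  ⇒ sig = [3:]
  • {4,6,9}:  v_{4} + v_{6} + v_{9} = v_{8}  ⇒ sig = [3:1]
  • {0,1,5,6}:  v_{0} + v_{1} + v_{5} + v_{6} = v_{3}  ⇒ sig = [4:1]

so the primitive-relation signature multiset is
    |P|=2: 9 collections, coeffs (), (1), (1), (1), (1), (1,1), (1,1,1,1), (1,1,1,1), (1,1,2)
    |P|=3: 2 collections, coeffs (), (1)
    |P|=4: 1 collection, coeffs (1)


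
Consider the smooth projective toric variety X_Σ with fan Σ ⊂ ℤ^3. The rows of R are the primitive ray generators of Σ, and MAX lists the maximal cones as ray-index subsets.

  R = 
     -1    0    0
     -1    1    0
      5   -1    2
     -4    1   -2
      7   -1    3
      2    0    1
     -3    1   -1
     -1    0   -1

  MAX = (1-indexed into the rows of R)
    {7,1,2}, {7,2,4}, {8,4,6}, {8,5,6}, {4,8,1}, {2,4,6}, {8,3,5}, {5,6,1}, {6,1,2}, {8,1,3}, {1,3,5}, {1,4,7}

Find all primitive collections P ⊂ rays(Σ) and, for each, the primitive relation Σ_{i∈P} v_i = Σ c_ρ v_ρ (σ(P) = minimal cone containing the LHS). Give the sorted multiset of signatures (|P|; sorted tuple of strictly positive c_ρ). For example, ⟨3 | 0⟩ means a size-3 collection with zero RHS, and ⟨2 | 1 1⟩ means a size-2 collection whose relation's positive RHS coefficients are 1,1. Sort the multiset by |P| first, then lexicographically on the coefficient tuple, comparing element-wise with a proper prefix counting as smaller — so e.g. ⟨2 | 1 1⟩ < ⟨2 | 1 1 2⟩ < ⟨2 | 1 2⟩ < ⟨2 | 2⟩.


Primitive collections (14):

  • {3,6}:  v_{3} + v_{6} = v_{5}  so sig = ⟨2 | 1⟩
  • {3,7}:  v_{3} + v_{7} = v_{6}  so sig = ⟨2 | 1⟩
  • {6,7}:  v_{6} + v_{7} = v_{2}  so sig = ⟨2 | 1⟩
  • {7,8}:  v_{7} + v_{8} = v_{4}  so sig = ⟨2 | 1⟩
  • {2,8}:  v_{2} + v_{8} = v_{4} + v_{6}  so sig = ⟨2 | 1 1⟩
  • {3,4}:  v_{3} + v_{4} = v_{6} + v_{8}  so sig = ⟨2 | 1 1⟩
  • {4,5}:  v_{4} + v_{5} = 2·v_{6} + v_{8}  so sig = ⟨2 | 1 2⟩
  • {2,3}:  v_{2} + v_{3} = 2·v_{6}  so sig = ⟨2 | 2⟩
  • {5,7}:  v_{5} + v_{7} = 2·v_{6}  so sig = ⟨2 | 2⟩
  • {2,5}:  v_{2} + v_{5} = 3·v_{6}  so sig = ⟨2 | 3⟩
  • {1,6,8}:  v_{1} + v_{6} + v_{8} = 0  so sig = ⟨3 | 0⟩
  • {1,4,6}:  v_{1} + v_{4} + v_{6} = v_{7}  so sig = ⟨3 | 1⟩
  • {1,5,8}:  v_{1} + v_{5} + v_{8} = v_{3}  so sig = ⟨3 | 1⟩
  • {1,2,4}:  v_{1} + v_{2} + v_{4} = 2·v_{7}  so sig = ⟨3 | 2⟩

Signatures (|P|; sorted positive RHS coefficients), sorted:
    |P|=2: 10 collections, coeffs (1), (1), (1), (1), (1,1), (1,1), (1,2), (2), (2), (3)
    |P|=3: 4 collections, coeffs (), (1), (1), (2)


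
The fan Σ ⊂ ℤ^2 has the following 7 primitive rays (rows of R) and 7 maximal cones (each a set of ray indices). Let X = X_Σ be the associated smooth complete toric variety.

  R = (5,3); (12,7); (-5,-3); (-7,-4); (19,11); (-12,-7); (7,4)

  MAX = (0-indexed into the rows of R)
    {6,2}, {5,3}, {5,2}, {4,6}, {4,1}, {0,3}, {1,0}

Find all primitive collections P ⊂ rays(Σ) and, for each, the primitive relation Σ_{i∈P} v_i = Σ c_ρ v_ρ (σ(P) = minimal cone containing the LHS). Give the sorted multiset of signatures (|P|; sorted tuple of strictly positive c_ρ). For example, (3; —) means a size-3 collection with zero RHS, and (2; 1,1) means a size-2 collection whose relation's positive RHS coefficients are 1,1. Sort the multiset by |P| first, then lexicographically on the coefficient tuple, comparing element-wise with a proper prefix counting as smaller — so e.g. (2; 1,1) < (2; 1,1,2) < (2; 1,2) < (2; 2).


The 14 primitive collections of Σ (r=7, n=2):

  P={0,2}:  v_{0} + v_{2} = 0  →  sig = (2; —)
  P={1,5}:  v_{1} + v_{5} = 0  →  sig = (2; —)
  P={3,6}:  v_{3} + v_{6} = 0  →  sig = (2; —)
  P={0,5}:  v_{0} + v_{5} = v_{3}  →  sig = (2; 1)
  P={0,6}:  v_{0} + v_{6} = v_{1}  →  sig = (2; 1)
  P={1,2}:  v_{1} + v_{2} = v_{6}  →  sig = (2; 1)
  P={1,3}:  v_{1} + v_{3} = v_{0}  →  sig = (2; 1)
  P={1,6}:  v_{1} + v_{6} = v_{4}  →  sig = (2; 1)
  P={2,3}:  v_{2} + v_{3} = v_{5}  →  sig = (2; 1)
  P={3,4}:  v_{3} + v_{4} = v_{1}  →  sig = (2; 1)
  P={4,5}:  v_{4} + v_{5} = v_{6}  →  sig = (2; 1)
  P={5,6}:  v_{5} + v_{6} = v_{2}  →  sig = (2; 1)
  P={0,4}:  v_{0} + v_{4} = 2·v_{1}  →  sig = (2; 2)
  P={2,4}:  v_{2} + v_{4} = 2·v_{6}  →  sig = (2; 2)

Hence PRS(X_Σ) =
    |P|=2: 14 collections, coeffs (), (), (), (1), (1), (1), (1), (1), (1), (1), (1), (1), (2), (2)


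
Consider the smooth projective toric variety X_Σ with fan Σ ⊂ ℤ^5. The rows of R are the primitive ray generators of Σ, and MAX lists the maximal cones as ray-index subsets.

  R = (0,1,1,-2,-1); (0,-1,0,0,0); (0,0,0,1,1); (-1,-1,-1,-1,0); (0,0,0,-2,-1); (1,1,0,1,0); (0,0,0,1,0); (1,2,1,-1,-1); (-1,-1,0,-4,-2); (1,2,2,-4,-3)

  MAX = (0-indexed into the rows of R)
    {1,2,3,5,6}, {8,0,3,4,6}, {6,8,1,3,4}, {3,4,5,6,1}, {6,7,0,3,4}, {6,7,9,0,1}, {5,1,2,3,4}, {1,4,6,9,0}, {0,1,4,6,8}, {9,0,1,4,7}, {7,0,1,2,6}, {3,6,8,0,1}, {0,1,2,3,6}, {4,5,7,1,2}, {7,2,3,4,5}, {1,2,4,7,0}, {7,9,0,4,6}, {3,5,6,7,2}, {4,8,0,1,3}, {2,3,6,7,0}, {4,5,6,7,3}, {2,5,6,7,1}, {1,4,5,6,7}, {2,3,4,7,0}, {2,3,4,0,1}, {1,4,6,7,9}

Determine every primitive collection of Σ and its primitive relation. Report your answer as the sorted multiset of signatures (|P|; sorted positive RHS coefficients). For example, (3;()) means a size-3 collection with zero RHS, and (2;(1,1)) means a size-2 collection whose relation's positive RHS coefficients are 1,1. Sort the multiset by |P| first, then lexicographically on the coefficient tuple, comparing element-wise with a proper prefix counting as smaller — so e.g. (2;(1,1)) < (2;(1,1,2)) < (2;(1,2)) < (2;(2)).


The 12 primitive collections of Σ (r=10, n=5):

  • {0,5}:  v_{0} + v_{5} = v_{7}  →  sig = (2;(1))
  • {2,8}:  v_{2} + v_{8} = v_{0} + v_{1} + v_{3}  →  sig = (2;(1,1,1))
  • {2,9}:  v_{2} + v_{9} = v_{0} + v_{1} + v_{7}  →  sig = (2;(1,1,1))
  • {5,9}:  v_{5} + v_{9} = v_{1} + v_{4} + v_{6} + 2·v_{7}  →  sig = (2;(1,1,1,2))
  • {3,9}:  v_{3} + v_{9} = v_{0} + 2·v_{4} + v_{6}  →  sig = (2;(1,1,2))
  • {7,8}:  v_{7} + v_{8} = v_{0} + 2·v_{4} + v_{6}  →  sig = (2;(1,1,2))
  • {5,8}:  v_{5} + v_{8} = 2·v_{4} + v_{6}  →  sig = (2;(1,2))
  • {8,9}:  v_{8} + v_{9} = 2·v_{0} + v_{1} + 3·v_{4} + 2·v_{6}  →  sig = (2;(1,2,2,3))
  • {2,4,6}:  v_{2} + v_{4} + v_{6} = 0  →  sig = (3;())
  • {1,3,7}:  v_{1} + v_{3} + v_{7} = v_{4}  →  sig = (3;(1))
  • {0,1,3,4,6}:  v_{0} + v_{1} + v_{3} + v_{4} + v_{6} = v_{8}  →  sig = (5;(1))
  • {0,1,4,6,7}:  v_{0} + v_{1} + v_{4} + v_{6} + v_{7} = v_{9}  →  sig = (5;(1))

Signatures (|P|; sorted positive RHS coefficients), sorted:
[(2;(1)), (2;(1,1,1)), (2;(1,1,1)), (2;(1,1,1,2)), (2;(1,1,2)), (2;(1,1,2)), (2;(1,2)), (2;(1,2,2,3)), (3;()), (3;(1)), (5;(1)), (5;(1))]


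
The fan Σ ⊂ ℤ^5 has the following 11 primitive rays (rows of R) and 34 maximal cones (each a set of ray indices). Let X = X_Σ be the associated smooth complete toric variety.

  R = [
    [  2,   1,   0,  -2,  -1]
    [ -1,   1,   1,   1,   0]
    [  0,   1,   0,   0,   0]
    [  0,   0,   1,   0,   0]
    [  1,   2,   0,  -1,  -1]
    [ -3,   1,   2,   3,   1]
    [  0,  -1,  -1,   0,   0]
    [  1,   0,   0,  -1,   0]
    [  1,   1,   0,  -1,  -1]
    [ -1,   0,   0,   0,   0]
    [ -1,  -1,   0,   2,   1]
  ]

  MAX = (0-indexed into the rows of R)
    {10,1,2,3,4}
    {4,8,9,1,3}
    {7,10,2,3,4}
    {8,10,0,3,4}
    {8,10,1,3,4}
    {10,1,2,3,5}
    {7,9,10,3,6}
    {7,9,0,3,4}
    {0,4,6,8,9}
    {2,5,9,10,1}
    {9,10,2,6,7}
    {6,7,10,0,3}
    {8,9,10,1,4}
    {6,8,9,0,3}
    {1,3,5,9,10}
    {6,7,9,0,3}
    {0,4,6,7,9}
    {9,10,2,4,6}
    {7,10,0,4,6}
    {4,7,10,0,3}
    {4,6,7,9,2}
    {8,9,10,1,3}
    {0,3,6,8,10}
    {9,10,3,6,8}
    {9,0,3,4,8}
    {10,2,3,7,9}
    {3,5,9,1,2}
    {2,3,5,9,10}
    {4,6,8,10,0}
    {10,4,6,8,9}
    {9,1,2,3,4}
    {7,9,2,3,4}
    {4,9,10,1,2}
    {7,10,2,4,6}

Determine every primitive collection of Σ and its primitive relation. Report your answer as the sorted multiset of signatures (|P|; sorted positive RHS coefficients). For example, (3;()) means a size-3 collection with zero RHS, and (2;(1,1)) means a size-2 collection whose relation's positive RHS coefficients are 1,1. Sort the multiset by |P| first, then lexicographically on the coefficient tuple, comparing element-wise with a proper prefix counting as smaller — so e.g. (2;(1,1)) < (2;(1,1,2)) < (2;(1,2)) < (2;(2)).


Primitive collections (17):

  P={2,8}:  v_{2} + v_{8} = v_{4}  →  sig = (2;(1))
  P={7,8}:  v_{7} + v_{8} = v_{0}  →  sig = (2;(1))
  P={0,1}:  v_{0} + v_{1} = v_{3} + v_{4}  →  sig = (2;(1,1))
  P={0,2}:  v_{0} + v_{2} = v_{4} + v_{7}  →  sig = (2;(1,1))
  P={1,7}:  v_{1} + v_{7} = v_{2} + v_{3}  →  sig = (2;(1,1))
  P={0,5}:  v_{0} + v_{5} = v_{1} + v_{2} + v_{3}  →  sig = (2;(1,1,1))
  P={1,6}:  v_{1} + v_{6} = v_{8} + v_{9} + v_{10}  →  sig = (2;(1,1,1))
  P={5,6}:  v_{5} + v_{6} = v_{1} + v_{9} + v_{10}  →  sig = (2;(1,1,1))
  P={5,7}:  v_{5} + v_{7} = 2·v_{2} + 2·v_{3} + v_{9} + v_{10}  →  sig = (2;(1,1,2,2))
  P={4,5}:  v_{4} + v_{5} = 2·v_{1} + v_{2}  →  sig = (2;(1,2))
  P={5,8}:  v_{5} + v_{8} = 2·v_{1}  →  sig = (2;(2))
  P={0,9,10}:  v_{0} + v_{9} + v_{10} = 0  →  sig = (3;())
  P={2,3,6}:  v_{2} + v_{3} + v_{6} = 0  →  sig = (3;())
  P={3,4,6}:  v_{3} + v_{4} + v_{6} = v_{8}  →  sig = (3;(1))
  P={3,4,9,10}:  v_{3} + v_{4} + v_{9} + v_{10} = v_{1}  →  sig = (4;(1))
  P={4,7,9,10}:  v_{4} + v_{7} + v_{9} + v_{10} = v_{2}  →  sig = (4;(1))
  P={1,2,3,9,10}:  v_{1} + v_{2} + v_{3} + v_{9} + v_{10} = v_{5}  →  sig = (5;(1))

Sorted signature multiset PRS(X):
    (2;(1))
    (2;(1))
    (2;(1,1))
    (2;(1,1))
    (2;(1,1))
    (2;(1,1,1))
    (2;(1,1,1))
    (2;(1,1,1))
    (2;(1,1,2,2))
    (2;(1,2))
    (2;(2))
    (3;())
    (3;())
    (3;(1))
    (4;(1))
    (4;(1))
    (5;(1))
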